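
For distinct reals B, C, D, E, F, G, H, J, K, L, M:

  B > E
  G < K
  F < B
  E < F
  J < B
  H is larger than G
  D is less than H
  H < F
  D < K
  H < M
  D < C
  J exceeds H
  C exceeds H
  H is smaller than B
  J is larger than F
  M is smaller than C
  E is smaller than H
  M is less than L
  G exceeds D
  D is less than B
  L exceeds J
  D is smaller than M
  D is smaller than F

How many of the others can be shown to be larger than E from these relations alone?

From E the given relations immediately reach H, F, B.
From those, M, J, C — 6 in total.
From those, L — 7 in total.
No other element is forced above E by the given relations, so the count is 7.

7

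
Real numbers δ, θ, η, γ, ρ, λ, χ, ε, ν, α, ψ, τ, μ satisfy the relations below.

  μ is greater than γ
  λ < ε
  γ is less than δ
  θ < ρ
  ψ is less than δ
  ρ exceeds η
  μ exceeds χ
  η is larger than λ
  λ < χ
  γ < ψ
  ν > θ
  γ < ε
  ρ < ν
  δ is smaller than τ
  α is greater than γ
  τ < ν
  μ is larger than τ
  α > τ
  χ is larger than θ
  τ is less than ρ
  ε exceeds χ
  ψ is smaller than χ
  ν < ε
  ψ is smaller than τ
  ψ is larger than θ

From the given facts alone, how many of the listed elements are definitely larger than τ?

5

Directly above τ: ρ, α, ν, μ.
One step further: ε (5 so far).
No other element is forced above τ by the given relations, so the count is 5.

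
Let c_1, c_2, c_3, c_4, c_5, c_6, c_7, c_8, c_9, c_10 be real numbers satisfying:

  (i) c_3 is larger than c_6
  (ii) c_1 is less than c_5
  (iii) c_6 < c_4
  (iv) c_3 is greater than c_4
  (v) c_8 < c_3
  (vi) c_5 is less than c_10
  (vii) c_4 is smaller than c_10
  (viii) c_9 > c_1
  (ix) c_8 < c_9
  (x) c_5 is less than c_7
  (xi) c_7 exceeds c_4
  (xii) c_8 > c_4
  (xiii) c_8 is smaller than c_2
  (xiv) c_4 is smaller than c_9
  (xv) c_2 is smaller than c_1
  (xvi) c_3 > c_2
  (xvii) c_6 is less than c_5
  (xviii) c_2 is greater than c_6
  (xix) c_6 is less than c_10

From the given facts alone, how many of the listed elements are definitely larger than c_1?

The elements the relations force above c_1 are c_5, c_7, c_9, c_10 — no chain reaches any other.
That is 4.

4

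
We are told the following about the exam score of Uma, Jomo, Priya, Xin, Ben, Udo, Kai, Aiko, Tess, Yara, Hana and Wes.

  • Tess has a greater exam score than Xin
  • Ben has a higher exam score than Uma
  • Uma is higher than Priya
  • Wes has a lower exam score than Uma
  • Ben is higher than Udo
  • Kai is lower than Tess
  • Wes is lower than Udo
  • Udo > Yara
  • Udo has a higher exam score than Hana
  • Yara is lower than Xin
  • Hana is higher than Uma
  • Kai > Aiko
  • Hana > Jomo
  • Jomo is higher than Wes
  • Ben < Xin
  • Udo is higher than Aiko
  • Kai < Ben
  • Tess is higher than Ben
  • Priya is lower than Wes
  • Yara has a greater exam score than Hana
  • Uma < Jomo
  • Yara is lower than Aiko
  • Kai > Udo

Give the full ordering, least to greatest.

Nothing is placed below Priya, so it is least; from there Priya < Wes; Wes < Uma; Uma < Jomo; Jomo < Hana; Hana < Yara; Yara < Aiko; Aiko < Udo; Udo < Kai; Kai < Ben; Ben < Xin; Xin < Tess, each given directly.

Priya < Wes < Uma < Jomo < Hana < Yara < Aiko < Udo < Kai < Ben < Xin < Tess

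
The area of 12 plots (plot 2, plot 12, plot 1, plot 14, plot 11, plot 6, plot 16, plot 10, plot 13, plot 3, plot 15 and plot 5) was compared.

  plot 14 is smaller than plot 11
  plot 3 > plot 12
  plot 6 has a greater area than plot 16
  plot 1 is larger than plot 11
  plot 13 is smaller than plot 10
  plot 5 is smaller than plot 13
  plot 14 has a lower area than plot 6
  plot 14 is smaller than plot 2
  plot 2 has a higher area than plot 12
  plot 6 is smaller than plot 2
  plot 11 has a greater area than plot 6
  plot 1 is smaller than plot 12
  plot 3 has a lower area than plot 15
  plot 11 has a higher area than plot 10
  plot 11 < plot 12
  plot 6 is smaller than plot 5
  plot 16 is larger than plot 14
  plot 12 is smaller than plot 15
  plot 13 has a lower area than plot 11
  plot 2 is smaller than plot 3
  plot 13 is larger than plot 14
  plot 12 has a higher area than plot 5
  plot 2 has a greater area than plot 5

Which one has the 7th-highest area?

Piecing the relations together gives one ordering: plot 14 < plot 16 < plot 6 < plot 5 < plot 13 < plot 10 < plot 11 < plot 1 < plot 12 < plot 2 < plot 3 < plot 15.
The 7th largest is plot 10.

plot 10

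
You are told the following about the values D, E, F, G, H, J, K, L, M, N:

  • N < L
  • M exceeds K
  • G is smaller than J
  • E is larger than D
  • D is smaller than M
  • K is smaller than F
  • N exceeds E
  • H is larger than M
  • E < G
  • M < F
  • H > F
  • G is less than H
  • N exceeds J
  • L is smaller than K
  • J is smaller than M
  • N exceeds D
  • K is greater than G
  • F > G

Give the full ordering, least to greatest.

D < E < G < J < N < L < K < M < F < H

Each adjacent pair is fixed by a given relation: D < E; E < G; G < J; J < N; N < L; L < K; K < M; M < F; F < H. Chaining them end to end gives the full order.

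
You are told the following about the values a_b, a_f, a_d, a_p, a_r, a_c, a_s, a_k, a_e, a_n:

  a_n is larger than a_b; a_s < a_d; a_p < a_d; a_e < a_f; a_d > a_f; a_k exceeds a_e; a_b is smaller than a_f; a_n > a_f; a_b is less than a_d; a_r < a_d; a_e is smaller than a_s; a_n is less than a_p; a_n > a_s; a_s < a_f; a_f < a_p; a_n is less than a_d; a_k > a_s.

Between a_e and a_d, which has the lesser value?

The relevant relations are a_e < a_s; a_s < a_f; a_f < a_n; a_n < a_p; a_p < a_d.
Chaining these gives a_e < a_s < a_f < a_n < a_p < a_d.
So a_e < a_d; a_e is the smaller of the two.

a_e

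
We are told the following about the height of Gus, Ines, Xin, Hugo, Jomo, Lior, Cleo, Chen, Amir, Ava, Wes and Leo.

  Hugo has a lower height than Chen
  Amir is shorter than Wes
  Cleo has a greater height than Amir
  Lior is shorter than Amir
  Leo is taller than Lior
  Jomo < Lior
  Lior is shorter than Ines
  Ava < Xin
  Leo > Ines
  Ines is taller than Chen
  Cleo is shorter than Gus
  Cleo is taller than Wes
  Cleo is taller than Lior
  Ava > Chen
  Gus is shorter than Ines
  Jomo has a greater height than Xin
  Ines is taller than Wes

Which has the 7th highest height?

Piecing the relations together gives one ordering: Hugo < Chen < Ava < Xin < Jomo < Lior < Amir < Wes < Cleo < Gus < Ines < Leo.
Counting 7 from the largest end gives Lior.

Lior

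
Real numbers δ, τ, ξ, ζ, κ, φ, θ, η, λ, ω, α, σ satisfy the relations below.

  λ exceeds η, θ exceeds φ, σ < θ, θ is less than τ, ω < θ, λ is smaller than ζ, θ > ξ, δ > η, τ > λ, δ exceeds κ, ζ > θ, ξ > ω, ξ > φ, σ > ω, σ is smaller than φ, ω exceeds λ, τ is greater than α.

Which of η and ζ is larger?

The relevant relations are η < λ; λ < ω; ω < σ; σ < φ; φ < ξ; ξ < θ; θ < ζ.
Chaining these gives η < λ < ω < σ < φ < ξ < θ < ζ.
So η < ζ; ζ is the larger of the two.

ζ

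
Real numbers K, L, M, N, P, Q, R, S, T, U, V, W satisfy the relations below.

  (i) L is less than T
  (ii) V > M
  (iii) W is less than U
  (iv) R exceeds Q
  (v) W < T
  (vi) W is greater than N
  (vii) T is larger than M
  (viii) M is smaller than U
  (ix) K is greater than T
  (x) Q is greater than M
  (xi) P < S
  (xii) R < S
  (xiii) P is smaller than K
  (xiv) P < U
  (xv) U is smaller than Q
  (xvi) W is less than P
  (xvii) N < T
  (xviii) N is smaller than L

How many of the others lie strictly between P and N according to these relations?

Chaining upward from N reaches: W, U, L, Q, T, R, S, K.
Chaining downward from P reaches: W.
Strictly between N and P are those in both lists: W — 1 element.

1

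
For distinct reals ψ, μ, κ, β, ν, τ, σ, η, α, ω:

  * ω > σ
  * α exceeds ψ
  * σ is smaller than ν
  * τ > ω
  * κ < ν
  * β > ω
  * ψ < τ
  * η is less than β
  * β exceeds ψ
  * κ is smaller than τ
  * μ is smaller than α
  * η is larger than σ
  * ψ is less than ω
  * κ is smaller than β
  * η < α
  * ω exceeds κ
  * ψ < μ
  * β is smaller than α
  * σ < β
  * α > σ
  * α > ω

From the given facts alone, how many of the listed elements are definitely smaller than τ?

4

From τ the given relations immediately reach κ, ψ, ω.
From those, σ — 4 in total.
No other element is forced below τ by the given relations, so the count is 4.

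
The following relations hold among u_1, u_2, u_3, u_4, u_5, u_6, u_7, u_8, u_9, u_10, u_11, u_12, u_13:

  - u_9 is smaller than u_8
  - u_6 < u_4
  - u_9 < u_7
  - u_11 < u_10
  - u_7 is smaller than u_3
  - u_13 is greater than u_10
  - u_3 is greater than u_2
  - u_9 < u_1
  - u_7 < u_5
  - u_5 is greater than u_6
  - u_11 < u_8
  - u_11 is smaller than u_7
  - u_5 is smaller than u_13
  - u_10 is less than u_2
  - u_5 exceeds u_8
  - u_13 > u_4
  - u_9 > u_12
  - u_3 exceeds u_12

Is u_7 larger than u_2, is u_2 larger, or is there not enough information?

undetermined

Following every chain through u_2: above u_2 we get u_3; below u_2 we get u_11, u_10.
u_7 is not reached, and no chain runs the other way from u_7 to u_2.
So the given relations leave the order of u_2 and u_7 undetermined.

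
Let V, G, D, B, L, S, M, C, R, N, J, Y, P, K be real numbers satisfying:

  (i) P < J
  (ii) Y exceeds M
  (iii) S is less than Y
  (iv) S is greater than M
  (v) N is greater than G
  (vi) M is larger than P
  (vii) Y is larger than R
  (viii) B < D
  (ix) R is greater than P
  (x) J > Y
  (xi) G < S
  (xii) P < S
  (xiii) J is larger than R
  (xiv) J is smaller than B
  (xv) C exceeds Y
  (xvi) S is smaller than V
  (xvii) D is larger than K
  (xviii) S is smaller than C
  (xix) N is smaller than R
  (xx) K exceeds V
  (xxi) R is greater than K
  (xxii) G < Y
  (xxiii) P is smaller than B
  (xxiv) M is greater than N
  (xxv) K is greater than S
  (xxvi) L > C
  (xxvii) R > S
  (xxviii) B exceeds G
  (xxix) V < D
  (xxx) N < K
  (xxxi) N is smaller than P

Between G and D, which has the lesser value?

The relevant relations are G < N; N < P; P < M; M < S; S < V; V < K; K < R; R < Y; Y < J; J < B; B < D.
Chaining these gives G < N < P < M < S < V < K < R < Y < J < B < D.
So G < D; G is the smaller of the two.

G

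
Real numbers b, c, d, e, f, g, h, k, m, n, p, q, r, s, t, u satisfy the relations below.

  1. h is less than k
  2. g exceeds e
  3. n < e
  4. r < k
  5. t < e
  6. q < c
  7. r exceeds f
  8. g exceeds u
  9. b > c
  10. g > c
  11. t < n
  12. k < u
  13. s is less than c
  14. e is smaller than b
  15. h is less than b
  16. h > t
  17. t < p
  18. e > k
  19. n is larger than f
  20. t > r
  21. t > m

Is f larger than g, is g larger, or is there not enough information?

g

f < r and r < t give f < t.
With t < n: f < r < t < n.
Then n < e extends the chain to e.
Then e < g extends the chain to g.
So g is larger.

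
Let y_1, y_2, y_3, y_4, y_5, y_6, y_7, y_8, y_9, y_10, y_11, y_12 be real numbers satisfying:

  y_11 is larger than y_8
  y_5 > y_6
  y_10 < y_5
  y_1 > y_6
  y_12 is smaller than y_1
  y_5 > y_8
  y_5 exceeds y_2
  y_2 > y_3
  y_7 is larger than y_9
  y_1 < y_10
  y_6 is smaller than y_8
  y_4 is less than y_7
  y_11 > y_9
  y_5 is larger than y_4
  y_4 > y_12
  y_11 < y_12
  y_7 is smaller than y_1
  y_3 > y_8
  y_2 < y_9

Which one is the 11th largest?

Chaining the given pairs: y_6 < y_8 < y_3 < y_2 < y_9 < y_11 < y_12 < y_4 < y_7 < y_1 < y_10 < y_5.
Counting 11 from the largest end gives y_8.

y_8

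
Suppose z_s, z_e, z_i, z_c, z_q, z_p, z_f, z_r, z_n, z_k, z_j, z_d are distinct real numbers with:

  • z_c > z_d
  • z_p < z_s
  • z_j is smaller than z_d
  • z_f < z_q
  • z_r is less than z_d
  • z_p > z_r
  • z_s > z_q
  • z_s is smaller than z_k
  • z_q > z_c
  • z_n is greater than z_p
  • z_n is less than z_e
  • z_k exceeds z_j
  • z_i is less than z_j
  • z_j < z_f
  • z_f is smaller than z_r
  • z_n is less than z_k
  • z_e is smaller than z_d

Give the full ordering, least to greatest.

z_i < z_j < z_f < z_r < z_p < z_n < z_e < z_d < z_c < z_q < z_s < z_k

Each adjacent pair is fixed by a given relation: z_i < z_j; z_j < z_f; z_f < z_r; z_r < z_p; z_p < z_n; z_n < z_e; z_e < z_d; z_d < z_c; z_c < z_q; z_q < z_s; z_s < z_k. Chaining them end to end gives the full order.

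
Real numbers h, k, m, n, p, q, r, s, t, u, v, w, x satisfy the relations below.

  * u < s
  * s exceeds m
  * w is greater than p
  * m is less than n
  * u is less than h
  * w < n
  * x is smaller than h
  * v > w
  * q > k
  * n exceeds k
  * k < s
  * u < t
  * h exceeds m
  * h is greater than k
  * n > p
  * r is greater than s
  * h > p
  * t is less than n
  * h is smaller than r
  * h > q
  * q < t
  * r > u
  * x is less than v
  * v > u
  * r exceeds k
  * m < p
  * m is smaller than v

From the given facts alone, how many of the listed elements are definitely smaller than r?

8

Directly below r: k, u, h, s.
One step further: m, x, q, p (8 so far).
No other element is forced below r by the given relations, so the count is 8.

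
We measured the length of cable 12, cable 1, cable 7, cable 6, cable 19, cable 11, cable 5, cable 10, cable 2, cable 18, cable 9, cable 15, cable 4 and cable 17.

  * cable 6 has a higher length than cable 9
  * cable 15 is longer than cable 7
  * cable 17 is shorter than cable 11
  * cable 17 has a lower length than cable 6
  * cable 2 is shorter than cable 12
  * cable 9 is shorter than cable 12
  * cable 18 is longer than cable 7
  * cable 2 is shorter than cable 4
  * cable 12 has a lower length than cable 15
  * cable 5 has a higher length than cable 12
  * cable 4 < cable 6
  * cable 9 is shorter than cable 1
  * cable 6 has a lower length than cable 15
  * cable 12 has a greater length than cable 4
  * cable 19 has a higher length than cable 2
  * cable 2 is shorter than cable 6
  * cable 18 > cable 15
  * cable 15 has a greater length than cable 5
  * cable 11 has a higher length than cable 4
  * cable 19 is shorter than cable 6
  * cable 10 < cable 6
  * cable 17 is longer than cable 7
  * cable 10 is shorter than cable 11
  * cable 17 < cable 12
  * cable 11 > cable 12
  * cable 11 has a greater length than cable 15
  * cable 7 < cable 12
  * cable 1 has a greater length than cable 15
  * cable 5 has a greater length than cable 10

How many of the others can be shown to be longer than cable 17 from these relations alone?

7

The elements the relations force above cable 17 are cable 12, cable 6, cable 5, cable 15, cable 1, cable 11, cable 18 — no chain reaches any other.
That is 7.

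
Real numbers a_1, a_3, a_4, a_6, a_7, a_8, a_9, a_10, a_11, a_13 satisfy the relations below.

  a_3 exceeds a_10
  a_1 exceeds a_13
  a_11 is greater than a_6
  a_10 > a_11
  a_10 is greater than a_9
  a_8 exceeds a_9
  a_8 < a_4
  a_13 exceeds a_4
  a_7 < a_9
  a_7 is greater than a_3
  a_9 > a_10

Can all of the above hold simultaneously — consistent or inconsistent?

inconsistent

Chaining the given relations yields a_10 < a_3 < a_7 < a_9, so a_10 < a_9. But one relation states a_9 < a_10. These cannot both hold.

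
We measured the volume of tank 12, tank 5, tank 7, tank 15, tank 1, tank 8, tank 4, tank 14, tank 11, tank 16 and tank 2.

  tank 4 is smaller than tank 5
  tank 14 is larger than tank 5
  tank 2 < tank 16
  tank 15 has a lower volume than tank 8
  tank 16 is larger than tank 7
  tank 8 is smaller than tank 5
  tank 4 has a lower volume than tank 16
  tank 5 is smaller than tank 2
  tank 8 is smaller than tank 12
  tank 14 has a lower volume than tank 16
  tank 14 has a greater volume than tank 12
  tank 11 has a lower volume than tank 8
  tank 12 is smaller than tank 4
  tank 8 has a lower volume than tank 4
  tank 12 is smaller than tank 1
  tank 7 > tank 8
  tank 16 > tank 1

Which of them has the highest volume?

tank 16

tank 11 is not greatest since tank 11 < tank 8; tank 15 is not greatest since tank 15 < tank 8; tank 8 is not greatest since tank 8 < tank 12; tank 7 is not greatest since tank 7 < tank 16; tank 12 is not greatest since tank 12 < tank 14; tank 1 is not greatest since tank 1 < tank 16; tank 4 is not greatest since tank 4 < tank 5; tank 5 is not greatest since tank 5 < tank 14; tank 2 is not greatest since tank 2 < tank 16; tank 14 is not greatest since tank 14 < tank 16.
Only tank 16 has nothing above it, so tank 16 is the highest volume.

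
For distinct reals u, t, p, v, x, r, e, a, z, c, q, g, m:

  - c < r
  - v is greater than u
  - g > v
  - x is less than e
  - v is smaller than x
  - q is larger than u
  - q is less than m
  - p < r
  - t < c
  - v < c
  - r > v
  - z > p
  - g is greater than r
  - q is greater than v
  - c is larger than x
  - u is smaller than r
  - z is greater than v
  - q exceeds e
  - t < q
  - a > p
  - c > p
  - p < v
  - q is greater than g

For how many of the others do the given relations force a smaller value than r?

The elements the relations force below r are p, u, v, t, x, c — no chain reaches any other.
That is 6.

6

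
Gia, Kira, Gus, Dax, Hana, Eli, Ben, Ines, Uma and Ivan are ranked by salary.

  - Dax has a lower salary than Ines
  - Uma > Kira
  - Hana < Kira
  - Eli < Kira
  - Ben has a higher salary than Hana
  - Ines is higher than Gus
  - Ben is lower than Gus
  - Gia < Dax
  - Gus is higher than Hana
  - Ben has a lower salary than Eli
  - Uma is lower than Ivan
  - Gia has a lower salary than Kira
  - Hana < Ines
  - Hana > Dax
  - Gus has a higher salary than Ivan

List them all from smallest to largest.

The consecutive links are each given: Gia < Dax; Dax < Hana; Hana < Ben; Ben < Eli; Eli < Kira; Kira < Uma; Uma < Ivan; Ivan < Gus; Gus < Ines.

Gia < Dax < Hana < Ben < Eli < Kira < Uma < Ivan < Gus < Ines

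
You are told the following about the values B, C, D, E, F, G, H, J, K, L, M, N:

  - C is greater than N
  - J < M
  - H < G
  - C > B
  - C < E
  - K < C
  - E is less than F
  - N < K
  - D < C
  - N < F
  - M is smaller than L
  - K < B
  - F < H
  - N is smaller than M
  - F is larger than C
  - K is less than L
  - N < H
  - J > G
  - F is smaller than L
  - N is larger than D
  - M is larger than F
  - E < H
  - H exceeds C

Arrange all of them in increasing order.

Nothing is placed below D, so it is least; from there D < N; N < K; K < B; B < C; C < E; E < F; F < H; H < G; G < J; J < M; M < L, each given directly.

D < N < K < B < C < E < F < H < G < J < M < L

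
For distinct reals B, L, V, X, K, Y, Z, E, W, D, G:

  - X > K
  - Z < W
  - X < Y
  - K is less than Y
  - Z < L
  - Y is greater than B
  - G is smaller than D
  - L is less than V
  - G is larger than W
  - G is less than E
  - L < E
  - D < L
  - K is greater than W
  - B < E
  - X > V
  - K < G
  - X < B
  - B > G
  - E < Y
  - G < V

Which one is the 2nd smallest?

W

Piecing the relations together gives one ordering: Z < W < K < G < D < L < V < X < B < E < Y.
The 2nd smallest is W.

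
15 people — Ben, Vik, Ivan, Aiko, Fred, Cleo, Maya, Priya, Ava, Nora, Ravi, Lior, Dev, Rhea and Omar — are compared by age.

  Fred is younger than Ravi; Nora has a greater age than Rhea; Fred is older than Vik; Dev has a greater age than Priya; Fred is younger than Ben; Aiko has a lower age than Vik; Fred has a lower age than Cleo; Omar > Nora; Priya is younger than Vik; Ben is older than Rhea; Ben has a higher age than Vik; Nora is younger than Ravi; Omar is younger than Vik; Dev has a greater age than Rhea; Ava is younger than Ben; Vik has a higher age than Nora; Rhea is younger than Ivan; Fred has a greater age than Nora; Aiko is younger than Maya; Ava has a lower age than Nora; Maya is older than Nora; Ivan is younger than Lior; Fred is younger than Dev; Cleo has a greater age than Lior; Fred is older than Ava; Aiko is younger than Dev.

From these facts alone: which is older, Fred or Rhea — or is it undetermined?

Link the given pairs in sequence: Rhea < Nora; Nora < Omar; Omar < Vik; Vik < Fred.
Together: Rhea < Nora < Omar < Vik < Fred.
So Fred is older.

Fred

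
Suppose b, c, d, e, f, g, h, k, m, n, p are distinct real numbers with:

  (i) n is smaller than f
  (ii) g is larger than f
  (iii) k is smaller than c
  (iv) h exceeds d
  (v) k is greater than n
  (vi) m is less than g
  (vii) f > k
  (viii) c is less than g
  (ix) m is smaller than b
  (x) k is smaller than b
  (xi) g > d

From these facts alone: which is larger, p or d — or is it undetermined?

Following every chain through p: nothing is chained to p.
d is not reached, and no chain runs the other way from d to p.
So the given relations leave the order of p and d undetermined.

undetermined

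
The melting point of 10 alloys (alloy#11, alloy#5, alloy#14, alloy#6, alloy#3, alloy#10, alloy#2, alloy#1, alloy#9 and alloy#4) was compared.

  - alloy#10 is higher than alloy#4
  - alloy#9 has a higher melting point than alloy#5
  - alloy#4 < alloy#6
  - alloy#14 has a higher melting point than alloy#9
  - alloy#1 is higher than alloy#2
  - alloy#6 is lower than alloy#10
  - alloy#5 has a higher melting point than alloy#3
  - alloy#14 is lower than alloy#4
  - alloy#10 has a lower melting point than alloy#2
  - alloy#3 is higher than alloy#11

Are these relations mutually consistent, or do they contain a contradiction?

Every relation is compatible with alloy#11 < alloy#3 < alloy#5 < alloy#9 < alloy#14 < alloy#4 < alloy#6 < alloy#10 < alloy#2 < alloy#1; the set is consistent.

consistent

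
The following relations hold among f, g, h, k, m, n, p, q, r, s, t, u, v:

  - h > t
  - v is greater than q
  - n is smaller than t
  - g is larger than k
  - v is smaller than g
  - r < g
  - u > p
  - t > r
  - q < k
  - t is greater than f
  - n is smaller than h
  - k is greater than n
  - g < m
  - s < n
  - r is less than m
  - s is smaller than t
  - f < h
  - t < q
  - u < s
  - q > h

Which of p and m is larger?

m

p < u and u < s give p < s.
Then s < n extends the chain to n.
Then n < t extends the chain to t.
With t < h: p < u < s < n < t < h.
With h < q: p < u < s < n < t < h < q.
Then q < v extends the chain to v.
With v < g: p < u < s < n < t < h < q < v < g.
With g < m: p < u < s < n < t < h < q < v < g < m.
So p < m; m is the larger of the two.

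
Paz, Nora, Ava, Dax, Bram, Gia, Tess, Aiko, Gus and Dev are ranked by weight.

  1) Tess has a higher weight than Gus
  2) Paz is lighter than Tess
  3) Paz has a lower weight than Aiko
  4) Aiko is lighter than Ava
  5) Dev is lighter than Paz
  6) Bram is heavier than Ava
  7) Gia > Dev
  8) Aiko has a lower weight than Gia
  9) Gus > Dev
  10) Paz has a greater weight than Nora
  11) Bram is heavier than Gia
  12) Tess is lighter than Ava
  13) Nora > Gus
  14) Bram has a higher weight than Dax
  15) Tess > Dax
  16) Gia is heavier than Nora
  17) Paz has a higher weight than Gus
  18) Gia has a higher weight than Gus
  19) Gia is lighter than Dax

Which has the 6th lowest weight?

Chaining the given pairs: Dev < Gus < Nora < Paz < Aiko < Gia < Dax < Tess < Ava < Bram.
Counting 6 from the smallest end gives Gia.

Gia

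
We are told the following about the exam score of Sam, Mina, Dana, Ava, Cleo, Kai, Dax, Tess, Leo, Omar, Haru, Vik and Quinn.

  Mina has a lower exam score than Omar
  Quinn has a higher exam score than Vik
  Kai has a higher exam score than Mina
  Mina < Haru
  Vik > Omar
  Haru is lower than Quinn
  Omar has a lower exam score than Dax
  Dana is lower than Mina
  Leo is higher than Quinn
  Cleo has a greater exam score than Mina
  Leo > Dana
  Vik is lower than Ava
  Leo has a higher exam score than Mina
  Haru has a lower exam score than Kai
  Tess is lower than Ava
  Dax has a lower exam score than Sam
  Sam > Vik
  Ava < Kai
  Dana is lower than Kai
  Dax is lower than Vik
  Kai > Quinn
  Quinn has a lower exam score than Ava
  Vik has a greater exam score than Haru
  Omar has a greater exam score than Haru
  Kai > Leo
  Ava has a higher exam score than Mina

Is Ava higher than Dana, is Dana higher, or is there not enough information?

Ava

Dana < Mina < Haru < Omar < Dax < Vik < Quinn < Ava, by transitivity through Mina, Haru, Omar, Dax, Vik, Quinn.
So Ava is higher.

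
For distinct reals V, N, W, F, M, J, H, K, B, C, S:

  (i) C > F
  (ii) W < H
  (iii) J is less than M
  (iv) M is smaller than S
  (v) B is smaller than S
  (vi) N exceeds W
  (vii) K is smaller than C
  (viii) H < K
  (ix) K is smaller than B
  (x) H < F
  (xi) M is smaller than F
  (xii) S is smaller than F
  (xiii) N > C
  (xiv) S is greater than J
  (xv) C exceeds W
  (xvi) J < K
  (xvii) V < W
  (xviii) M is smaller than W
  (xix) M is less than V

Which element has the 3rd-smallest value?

V

The consecutive relations fix a unique order: J < M < V < W < H < K < B < S < F < C < N.
Counting 3 from the smallest end gives V.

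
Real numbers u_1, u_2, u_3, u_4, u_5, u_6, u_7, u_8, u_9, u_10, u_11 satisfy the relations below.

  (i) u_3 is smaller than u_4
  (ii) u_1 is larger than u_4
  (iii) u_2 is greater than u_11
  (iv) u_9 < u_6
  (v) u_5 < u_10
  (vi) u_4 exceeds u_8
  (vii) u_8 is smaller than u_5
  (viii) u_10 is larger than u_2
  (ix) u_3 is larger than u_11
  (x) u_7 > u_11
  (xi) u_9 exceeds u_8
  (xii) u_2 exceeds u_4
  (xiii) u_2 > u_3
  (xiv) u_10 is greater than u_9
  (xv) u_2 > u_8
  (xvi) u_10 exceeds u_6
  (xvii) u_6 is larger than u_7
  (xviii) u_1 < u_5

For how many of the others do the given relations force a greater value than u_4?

The elements the relations force above u_4 are u_2, u_1, u_5, u_10 — no chain reaches any other.
That is 4.

4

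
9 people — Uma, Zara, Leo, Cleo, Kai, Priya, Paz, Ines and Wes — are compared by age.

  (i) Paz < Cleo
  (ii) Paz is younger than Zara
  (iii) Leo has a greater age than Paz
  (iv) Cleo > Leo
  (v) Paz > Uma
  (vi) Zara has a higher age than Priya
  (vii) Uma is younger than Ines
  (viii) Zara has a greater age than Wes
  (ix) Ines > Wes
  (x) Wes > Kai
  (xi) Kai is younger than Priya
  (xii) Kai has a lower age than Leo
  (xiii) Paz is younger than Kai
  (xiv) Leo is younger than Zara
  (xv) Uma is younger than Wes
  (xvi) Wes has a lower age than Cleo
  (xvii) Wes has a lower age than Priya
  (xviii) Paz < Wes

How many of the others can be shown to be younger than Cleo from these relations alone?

Directly below Cleo: Paz, Leo, Wes.
One step further: Uma, Kai (5 so far).
Nothing else is reachable below Cleo; 5 in all.

5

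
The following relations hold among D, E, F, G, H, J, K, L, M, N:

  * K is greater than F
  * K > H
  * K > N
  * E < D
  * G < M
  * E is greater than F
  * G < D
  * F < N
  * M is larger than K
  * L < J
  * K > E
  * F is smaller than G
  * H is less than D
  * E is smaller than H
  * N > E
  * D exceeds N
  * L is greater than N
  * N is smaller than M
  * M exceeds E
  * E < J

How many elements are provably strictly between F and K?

Chaining upward from F reaches: E, G, N, H, D, L, J, M.
Chaining downward from K reaches: E, N, H.
Strictly between F and K are those in both lists: E, N, H — 3 elements.

3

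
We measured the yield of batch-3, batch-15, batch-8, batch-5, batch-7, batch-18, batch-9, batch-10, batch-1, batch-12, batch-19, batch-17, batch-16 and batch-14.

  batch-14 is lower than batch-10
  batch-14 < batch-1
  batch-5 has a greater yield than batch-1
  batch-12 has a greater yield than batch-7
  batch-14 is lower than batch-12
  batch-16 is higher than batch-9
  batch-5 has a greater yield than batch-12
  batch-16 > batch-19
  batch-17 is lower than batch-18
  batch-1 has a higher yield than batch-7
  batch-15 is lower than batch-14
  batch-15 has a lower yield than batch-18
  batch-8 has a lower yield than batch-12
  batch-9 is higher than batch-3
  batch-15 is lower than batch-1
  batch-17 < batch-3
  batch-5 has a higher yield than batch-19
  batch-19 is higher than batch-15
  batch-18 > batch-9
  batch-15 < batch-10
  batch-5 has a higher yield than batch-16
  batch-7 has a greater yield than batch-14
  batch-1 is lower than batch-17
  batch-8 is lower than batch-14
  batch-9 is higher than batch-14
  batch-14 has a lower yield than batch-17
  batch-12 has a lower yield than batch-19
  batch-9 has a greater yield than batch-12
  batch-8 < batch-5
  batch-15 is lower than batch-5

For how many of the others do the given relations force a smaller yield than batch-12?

The elements the relations force below batch-12 are batch-15, batch-8, batch-14, batch-7 — no chain reaches any other.
That is 4.

4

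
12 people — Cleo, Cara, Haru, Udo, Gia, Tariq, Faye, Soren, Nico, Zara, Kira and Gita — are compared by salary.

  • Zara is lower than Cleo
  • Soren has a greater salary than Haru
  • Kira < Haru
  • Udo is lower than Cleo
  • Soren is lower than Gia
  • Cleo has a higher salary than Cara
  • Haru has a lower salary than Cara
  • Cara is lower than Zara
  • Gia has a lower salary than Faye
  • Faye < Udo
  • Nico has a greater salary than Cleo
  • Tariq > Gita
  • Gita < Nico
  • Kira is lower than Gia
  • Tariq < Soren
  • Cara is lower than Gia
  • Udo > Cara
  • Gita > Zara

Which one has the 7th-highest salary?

The consecutive relations fix a unique order: Kira < Haru < Cara < Zara < Gita < Tariq < Soren < Gia < Faye < Udo < Cleo < Nico.
Counting 7 from the largest end gives Tariq.

Tariq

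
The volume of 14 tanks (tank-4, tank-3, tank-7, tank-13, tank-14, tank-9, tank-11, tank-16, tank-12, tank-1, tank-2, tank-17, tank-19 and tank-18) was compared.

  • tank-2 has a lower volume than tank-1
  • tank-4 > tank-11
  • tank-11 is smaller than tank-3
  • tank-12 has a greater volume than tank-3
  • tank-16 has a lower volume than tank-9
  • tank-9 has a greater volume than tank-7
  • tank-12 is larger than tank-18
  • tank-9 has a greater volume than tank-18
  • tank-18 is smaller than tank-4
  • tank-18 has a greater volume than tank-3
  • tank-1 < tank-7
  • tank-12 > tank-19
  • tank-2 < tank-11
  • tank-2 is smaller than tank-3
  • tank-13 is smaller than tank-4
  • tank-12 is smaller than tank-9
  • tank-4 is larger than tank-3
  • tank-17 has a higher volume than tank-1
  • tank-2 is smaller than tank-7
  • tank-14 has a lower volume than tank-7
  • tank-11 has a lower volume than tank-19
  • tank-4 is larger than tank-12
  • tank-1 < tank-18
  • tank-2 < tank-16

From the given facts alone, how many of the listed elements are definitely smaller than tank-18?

Directly below tank-18: tank-1, tank-3.
One step further: tank-2, tank-11 (4 so far).
Nothing else is reachable below tank-18; 4 in all.

4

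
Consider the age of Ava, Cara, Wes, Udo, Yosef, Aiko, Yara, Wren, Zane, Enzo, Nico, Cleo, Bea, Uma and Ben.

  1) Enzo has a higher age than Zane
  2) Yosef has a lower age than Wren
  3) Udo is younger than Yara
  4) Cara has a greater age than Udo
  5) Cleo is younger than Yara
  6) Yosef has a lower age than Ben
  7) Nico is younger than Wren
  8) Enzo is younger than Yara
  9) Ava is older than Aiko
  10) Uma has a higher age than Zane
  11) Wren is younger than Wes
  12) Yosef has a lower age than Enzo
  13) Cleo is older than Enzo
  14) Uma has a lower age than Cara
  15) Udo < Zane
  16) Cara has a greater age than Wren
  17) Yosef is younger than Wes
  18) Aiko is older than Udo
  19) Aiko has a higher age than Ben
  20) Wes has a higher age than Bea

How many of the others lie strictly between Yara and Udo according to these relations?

3

Chaining upward from Udo reaches: Zane, Enzo, Cleo, Uma, Aiko, Cara, Ava.
Chaining downward from Yara reaches: Yosef, Zane, Enzo, Cleo.
Strictly between Udo and Yara are those in both lists: Zane, Enzo, Cleo — 3 elements.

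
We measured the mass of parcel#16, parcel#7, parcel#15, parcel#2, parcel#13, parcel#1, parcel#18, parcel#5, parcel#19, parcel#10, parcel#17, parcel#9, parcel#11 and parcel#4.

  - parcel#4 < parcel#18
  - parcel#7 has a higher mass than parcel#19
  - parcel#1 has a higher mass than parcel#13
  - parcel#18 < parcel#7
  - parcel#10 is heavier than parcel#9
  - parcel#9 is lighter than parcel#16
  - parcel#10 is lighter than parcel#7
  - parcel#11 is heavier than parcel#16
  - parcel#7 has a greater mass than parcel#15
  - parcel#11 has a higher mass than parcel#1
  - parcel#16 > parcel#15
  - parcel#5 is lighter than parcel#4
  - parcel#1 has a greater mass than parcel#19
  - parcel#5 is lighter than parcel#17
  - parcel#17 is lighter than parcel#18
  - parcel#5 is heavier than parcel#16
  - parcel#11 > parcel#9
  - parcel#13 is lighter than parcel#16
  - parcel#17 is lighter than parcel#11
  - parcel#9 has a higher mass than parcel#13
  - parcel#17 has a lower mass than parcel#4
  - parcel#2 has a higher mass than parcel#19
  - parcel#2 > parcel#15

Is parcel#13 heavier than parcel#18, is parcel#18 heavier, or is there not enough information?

Chaining the given relations: parcel#13 < parcel#9 < parcel#16 < parcel#5 < parcel#17 < parcel#4 < parcel#18.
So parcel#18 is heavier.

parcel#18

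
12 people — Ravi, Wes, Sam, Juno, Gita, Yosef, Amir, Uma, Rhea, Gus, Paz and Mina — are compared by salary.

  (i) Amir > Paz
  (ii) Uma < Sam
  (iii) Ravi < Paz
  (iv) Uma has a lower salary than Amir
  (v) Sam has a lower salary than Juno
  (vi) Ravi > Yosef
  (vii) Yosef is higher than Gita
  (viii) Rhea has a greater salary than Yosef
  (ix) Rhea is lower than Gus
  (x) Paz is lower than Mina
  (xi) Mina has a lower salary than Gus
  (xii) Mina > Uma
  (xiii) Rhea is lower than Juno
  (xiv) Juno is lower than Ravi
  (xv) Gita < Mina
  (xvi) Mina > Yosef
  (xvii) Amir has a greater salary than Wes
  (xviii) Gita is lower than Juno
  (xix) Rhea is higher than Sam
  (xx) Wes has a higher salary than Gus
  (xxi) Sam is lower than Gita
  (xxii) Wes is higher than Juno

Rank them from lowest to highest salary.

Nothing is placed below Uma, so it is least; from there Uma < Sam; Sam < Gita; Gita < Yosef; Yosef < Rhea; Rhea < Juno; Juno < Ravi; Ravi < Paz; Paz < Mina; Mina < Gus; Gus < Wes; Wes < Amir, each given directly.

Uma < Sam < Gita < Yosef < Rhea < Juno < Ravi < Paz < Mina < Gus < Wes < Amir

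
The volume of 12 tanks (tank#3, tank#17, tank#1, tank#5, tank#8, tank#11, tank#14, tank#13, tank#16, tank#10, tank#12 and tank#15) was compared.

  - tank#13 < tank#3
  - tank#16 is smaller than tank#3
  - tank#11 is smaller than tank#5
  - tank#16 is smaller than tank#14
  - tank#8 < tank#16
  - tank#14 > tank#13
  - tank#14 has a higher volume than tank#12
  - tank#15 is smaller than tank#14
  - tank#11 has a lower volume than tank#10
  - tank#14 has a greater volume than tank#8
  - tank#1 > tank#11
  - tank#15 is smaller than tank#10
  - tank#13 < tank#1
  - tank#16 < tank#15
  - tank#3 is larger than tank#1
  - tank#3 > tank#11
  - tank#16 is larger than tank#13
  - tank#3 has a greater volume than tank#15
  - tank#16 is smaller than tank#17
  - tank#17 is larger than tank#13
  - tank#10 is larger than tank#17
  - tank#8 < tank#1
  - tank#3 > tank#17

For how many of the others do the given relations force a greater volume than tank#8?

7

From tank#8 the given relations immediately reach tank#16, tank#1, tank#14.
From those, tank#17, tank#15, tank#3 — 6 in total.
From those, tank#10 — 7 in total.
Nothing else is reachable above tank#8; 7 in all.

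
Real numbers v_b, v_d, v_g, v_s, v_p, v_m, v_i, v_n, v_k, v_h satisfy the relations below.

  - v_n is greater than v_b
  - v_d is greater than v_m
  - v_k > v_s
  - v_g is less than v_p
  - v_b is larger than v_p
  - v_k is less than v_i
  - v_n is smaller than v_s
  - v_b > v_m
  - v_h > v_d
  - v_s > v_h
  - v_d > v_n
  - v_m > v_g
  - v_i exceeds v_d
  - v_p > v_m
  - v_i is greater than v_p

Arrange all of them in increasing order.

v_g < v_m < v_p < v_b < v_n < v_d < v_h < v_s < v_k < v_i

The consecutive links are each given: v_g < v_m; v_m < v_p; v_p < v_b; v_b < v_n; v_n < v_d; v_d < v_h; v_h < v_s; v_s < v_k; v_k < v_i.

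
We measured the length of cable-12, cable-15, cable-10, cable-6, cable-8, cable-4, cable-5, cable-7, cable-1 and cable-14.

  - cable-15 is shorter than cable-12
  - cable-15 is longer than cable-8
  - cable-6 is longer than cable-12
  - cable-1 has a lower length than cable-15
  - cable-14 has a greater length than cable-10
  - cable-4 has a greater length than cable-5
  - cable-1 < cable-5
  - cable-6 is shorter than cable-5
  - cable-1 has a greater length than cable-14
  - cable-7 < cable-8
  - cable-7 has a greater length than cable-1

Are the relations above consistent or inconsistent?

Every relation is compatible with cable-10 < cable-14 < cable-1 < cable-7 < cable-8 < cable-15 < cable-12 < cable-6 < cable-5 < cable-4; the set is consistent.

consistent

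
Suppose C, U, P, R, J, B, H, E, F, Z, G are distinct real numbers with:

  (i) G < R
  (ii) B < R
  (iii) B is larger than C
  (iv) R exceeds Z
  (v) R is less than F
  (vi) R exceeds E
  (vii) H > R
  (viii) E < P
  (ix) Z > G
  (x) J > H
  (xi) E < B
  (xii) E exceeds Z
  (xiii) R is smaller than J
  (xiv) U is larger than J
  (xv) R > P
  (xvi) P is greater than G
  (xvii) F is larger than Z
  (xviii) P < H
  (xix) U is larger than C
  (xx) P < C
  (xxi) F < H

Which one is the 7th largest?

C

The consecutive relations fix a unique order: G < Z < E < P < C < B < R < F < H < J < U.
Counting 7 from the largest end gives C.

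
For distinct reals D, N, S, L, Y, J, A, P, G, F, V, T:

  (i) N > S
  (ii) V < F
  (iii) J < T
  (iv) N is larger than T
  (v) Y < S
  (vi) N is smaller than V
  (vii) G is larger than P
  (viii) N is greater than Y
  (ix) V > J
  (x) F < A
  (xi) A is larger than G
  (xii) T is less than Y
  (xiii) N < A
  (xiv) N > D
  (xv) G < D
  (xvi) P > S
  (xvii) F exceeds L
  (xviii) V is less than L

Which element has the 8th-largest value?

P

Piecing the relations together gives one ordering: J < T < Y < S < P < G < D < N < V < L < F < A.
The 8th largest is P.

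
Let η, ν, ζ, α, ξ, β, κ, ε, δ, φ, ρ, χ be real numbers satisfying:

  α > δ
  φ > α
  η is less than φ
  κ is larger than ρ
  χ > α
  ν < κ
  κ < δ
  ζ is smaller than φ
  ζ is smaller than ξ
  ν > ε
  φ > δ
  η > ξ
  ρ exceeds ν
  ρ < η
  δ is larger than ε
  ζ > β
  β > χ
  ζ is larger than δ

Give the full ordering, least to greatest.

ε < ν < ρ < κ < δ < α < χ < β < ζ < ξ < η < φ

Each adjacent pair is fixed by a given relation: ε < ν; ν < ρ; ρ < κ; κ < δ; δ < α; α < χ; χ < β; β < ζ; ζ < ξ; ξ < η; η < φ. Chaining them end to end gives the full order.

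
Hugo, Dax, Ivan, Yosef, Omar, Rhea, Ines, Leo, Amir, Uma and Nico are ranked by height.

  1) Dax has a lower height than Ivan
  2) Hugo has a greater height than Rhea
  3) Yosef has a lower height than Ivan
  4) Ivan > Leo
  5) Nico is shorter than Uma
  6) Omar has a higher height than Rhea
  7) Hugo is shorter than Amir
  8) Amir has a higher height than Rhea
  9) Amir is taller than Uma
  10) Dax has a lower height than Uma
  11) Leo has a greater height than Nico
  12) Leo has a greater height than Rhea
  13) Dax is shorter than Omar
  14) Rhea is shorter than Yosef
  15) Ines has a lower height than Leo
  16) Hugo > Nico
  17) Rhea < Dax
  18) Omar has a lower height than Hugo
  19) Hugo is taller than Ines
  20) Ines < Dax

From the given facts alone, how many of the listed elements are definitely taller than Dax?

The elements the relations force above Dax are Ivan, Uma, Omar, Hugo, Amir — no chain reaches any other.
That is 5.

5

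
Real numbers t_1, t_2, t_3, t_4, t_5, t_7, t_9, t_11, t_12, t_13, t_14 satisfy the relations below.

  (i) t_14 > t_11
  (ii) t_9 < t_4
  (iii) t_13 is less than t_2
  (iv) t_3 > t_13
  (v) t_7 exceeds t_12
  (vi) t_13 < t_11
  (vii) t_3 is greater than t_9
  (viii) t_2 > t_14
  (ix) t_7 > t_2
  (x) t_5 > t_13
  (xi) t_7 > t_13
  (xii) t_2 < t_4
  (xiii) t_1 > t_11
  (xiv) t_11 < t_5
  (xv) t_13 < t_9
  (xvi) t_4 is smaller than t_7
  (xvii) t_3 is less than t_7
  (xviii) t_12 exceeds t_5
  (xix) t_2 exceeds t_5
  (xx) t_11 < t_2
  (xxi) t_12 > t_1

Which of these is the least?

t_13

Chaining upward from t_13: directly above it, t_9, t_11, t_5, t_3, t_2, t_7; then t_1, t_14, t_4, t_12.
That covers every other element, and nothing is given below t_13, so t_13 is the least.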